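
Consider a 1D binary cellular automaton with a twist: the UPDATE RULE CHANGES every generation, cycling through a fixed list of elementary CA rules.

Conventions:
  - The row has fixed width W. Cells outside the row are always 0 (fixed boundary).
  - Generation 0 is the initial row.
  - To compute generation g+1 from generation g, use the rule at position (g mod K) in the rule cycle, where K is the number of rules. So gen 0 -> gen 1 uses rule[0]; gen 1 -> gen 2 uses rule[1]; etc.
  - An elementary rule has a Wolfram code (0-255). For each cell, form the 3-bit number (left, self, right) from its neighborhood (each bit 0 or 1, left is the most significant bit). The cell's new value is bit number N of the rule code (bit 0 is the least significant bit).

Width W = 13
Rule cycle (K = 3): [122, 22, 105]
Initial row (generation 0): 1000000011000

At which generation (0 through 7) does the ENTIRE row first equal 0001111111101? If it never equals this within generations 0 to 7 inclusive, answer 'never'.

Gen 0: 1000000011000
Gen 1 (rule 122): 0100000111100
Gen 2 (rule 22): 1110001000010
Gen 3 (rule 105): 1010100011000
Gen 4 (rule 122): 0101010111100
Gen 5 (rule 22): 1101010000010
Gen 6 (rule 105): 1110100111000
Gen 7 (rule 122): 1011011101100

Answer: never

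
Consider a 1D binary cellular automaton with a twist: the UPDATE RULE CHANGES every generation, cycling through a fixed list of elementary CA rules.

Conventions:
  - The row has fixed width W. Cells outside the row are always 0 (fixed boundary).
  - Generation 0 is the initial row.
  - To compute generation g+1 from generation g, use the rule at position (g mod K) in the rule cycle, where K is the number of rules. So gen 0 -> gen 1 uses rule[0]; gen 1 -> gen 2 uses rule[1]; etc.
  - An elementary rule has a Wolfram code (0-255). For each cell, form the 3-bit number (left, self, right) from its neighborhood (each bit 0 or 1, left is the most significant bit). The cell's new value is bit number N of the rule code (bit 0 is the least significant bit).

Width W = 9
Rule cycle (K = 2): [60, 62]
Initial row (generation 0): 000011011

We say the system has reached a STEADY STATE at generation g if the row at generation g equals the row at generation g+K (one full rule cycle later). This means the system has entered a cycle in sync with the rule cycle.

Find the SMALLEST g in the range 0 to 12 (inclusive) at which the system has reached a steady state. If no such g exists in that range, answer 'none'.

Answer: none

Derivation:
Gen 0: 000011011
Gen 1 (rule 60): 000010110
Gen 2 (rule 62): 000111101
Gen 3 (rule 60): 000100011
Gen 4 (rule 62): 001110110
Gen 5 (rule 60): 001001101
Gen 6 (rule 62): 011111011
Gen 7 (rule 60): 010000110
Gen 8 (rule 62): 111001101
Gen 9 (rule 60): 100101011
Gen 10 (rule 62): 111111110
Gen 11 (rule 60): 100000001
Gen 12 (rule 62): 110000011
Gen 13 (rule 60): 101000010
Gen 14 (rule 62): 111100111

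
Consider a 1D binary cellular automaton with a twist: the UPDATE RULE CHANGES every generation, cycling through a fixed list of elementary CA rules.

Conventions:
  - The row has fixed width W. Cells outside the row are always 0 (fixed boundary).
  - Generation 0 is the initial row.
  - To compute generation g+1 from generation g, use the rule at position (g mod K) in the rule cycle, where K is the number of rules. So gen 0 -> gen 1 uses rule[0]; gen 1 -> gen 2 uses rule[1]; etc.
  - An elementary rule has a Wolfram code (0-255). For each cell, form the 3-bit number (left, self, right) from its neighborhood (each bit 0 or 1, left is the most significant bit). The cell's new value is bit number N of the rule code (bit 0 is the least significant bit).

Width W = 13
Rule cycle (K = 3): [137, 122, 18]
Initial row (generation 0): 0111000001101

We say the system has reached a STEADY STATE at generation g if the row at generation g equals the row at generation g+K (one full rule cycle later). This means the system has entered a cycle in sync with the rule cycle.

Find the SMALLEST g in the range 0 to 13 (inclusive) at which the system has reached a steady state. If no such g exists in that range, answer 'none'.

Answer: none

Derivation:
Gen 0: 0111000001101
Gen 1 (rule 137): 0110011101000
Gen 2 (rule 122): 1111110110100
Gen 3 (rule 18): 0000000000010
Gen 4 (rule 137): 1111111111000
Gen 5 (rule 122): 1000000001100
Gen 6 (rule 18): 0100000010010
Gen 7 (rule 137): 0001111000000
Gen 8 (rule 122): 0011001100000
Gen 9 (rule 18): 0100110010000
Gen 10 (rule 137): 0000100000111
Gen 11 (rule 122): 0001010001101
Gen 12 (rule 18): 0010001010000
Gen 13 (rule 137): 1000100000111
Gen 14 (rule 122): 0101010001101
Gen 15 (rule 18): 1000001010000
Gen 16 (rule 137): 0011100000111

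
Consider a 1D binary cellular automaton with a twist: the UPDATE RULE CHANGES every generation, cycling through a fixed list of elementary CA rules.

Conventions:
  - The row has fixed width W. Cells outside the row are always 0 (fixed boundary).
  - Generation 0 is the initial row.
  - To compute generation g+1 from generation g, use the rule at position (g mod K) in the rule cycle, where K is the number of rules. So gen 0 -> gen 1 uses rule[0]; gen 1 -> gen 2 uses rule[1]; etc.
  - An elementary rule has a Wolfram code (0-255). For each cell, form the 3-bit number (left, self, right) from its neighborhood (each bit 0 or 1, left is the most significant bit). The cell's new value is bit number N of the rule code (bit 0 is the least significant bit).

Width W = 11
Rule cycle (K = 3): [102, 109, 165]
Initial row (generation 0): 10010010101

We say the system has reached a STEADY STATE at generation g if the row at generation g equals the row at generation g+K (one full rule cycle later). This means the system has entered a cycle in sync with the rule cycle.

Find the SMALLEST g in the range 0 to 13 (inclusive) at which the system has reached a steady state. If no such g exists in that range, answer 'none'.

Answer: none

Derivation:
Gen 0: 10010010101
Gen 1 (rule 102): 10110111111
Gen 2 (rule 109): 11111100001
Gen 3 (rule 165): 01111001101
Gen 4 (rule 102): 10001010111
Gen 5 (rule 109): 10101111101
Gen 6 (rule 165): 11110111011
Gen 7 (rule 102): 00011001101
Gen 8 (rule 109): 11011001111
Gen 9 (rule 165): 00100000110
Gen 10 (rule 102): 01100001010
Gen 11 (rule 109): 01101101110
Gen 12 (rule 165): 00010010100
Gen 13 (rule 102): 00110111100
Gen 14 (rule 109): 10111100101
Gen 15 (rule 165): 11011000111
Gen 16 (rule 102): 01101001001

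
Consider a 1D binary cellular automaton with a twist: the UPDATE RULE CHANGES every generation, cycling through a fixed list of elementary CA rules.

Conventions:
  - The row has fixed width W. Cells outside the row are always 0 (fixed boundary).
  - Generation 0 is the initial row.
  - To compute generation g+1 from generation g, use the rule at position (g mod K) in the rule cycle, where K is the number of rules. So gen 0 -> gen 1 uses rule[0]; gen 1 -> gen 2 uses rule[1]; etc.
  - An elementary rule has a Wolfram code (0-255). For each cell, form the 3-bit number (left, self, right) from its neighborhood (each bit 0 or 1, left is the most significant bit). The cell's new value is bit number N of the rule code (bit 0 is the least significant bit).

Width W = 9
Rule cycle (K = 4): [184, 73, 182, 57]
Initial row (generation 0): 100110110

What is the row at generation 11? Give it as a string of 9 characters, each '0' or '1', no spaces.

Gen 0: 100110110
Gen 1 (rule 184): 010101101
Gen 2 (rule 73): 000001100
Gen 3 (rule 182): 000010010
Gen 4 (rule 57): 111001001
Gen 5 (rule 184): 110100100
Gen 6 (rule 73): 110000001
Gen 7 (rule 182): 001000011
Gen 8 (rule 57): 100111010
Gen 9 (rule 184): 010110101
Gen 10 (rule 73): 000110000
Gen 11 (rule 182): 001001000

Answer: 001001000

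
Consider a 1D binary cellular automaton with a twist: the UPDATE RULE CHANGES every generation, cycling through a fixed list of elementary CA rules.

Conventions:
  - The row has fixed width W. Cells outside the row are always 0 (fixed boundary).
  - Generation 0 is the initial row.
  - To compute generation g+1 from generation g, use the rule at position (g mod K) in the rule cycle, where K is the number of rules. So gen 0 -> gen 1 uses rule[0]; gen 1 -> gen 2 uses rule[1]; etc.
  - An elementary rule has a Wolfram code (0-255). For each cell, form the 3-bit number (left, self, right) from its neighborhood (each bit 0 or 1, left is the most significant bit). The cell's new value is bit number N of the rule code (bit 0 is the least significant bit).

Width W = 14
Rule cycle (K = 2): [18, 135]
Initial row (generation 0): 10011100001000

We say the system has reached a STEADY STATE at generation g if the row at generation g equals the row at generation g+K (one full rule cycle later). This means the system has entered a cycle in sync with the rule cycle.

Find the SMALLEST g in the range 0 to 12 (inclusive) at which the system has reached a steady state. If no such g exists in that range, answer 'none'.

Answer: 5

Derivation:
Gen 0: 10011100001000
Gen 1 (rule 18): 01100010010100
Gen 2 (rule 135): 10001110110101
Gen 3 (rule 18): 01010000000000
Gen 4 (rule 135): 11010111111111
Gen 5 (rule 18): 00000000000000
Gen 6 (rule 135): 11111111111111
Gen 7 (rule 18): 00000000000000
Gen 8 (rule 135): 11111111111111
Gen 9 (rule 18): 00000000000000
Gen 10 (rule 135): 11111111111111
Gen 11 (rule 18): 00000000000000
Gen 12 (rule 135): 11111111111111
Gen 13 (rule 18): 00000000000000
Gen 14 (rule 135): 11111111111111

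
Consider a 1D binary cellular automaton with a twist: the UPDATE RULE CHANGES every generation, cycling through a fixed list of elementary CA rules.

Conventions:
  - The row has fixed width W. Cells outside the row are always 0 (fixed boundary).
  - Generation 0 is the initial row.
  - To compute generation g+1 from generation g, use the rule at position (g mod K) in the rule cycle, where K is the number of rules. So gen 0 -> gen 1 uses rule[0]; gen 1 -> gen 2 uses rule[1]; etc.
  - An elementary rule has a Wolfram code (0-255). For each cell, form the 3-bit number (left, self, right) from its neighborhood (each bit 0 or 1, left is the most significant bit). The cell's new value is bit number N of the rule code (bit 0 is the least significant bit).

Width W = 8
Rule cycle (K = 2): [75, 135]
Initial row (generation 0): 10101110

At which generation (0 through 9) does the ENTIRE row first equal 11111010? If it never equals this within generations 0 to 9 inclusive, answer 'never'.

Answer: 2

Derivation:
Gen 0: 10101110
Gen 1 (rule 75): 00001010
Gen 2 (rule 135): 11111010
Gen 3 (rule 75): 10001000
Gen 4 (rule 135): 10111011
Gen 5 (rule 75): 00101011
Gen 6 (rule 135): 11101000
Gen 7 (rule 75): 10100011
Gen 8 (rule 135): 10101100
Gen 9 (rule 75): 00001101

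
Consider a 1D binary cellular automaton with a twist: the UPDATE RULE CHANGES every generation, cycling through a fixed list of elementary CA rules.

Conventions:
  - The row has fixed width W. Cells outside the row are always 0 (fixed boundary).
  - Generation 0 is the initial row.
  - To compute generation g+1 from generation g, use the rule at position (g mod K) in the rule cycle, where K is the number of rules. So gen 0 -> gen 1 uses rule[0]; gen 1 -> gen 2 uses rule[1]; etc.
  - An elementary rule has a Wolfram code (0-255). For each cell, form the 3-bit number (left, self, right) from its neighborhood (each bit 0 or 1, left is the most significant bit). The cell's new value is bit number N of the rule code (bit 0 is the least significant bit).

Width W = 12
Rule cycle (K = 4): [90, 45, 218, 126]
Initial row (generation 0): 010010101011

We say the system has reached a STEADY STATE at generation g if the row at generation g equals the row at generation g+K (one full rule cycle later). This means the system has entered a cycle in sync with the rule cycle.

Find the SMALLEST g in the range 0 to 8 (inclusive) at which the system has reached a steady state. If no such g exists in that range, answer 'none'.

Answer: none

Derivation:
Gen 0: 010010101011
Gen 1 (rule 90): 101100000011
Gen 2 (rule 45): 111001111010
Gen 3 (rule 218): 111111111001
Gen 4 (rule 126): 100000001111
Gen 5 (rule 90): 010000011001
Gen 6 (rule 45): 010111010001
Gen 7 (rule 218): 100111001010
Gen 8 (rule 126): 111101111111
Gen 9 (rule 90): 100101000001
Gen 10 (rule 45): 100111011101
Gen 11 (rule 218): 011111011100
Gen 12 (rule 126): 110001110110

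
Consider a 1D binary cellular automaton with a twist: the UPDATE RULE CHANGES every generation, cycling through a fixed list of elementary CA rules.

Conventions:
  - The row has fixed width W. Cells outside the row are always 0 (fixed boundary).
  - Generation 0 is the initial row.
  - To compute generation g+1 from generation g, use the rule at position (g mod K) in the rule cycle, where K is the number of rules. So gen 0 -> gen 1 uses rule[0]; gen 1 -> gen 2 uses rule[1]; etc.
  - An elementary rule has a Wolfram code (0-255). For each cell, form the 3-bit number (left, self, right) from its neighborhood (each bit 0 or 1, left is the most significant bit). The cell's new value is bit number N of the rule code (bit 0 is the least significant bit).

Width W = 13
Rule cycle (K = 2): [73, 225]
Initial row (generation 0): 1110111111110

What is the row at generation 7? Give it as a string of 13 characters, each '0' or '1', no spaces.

Gen 0: 1110111111110
Gen 1 (rule 73): 1010100000010
Gen 2 (rule 225): 0101001111000
Gen 3 (rule 73): 0000001001011
Gen 4 (rule 225): 1111100000101
Gen 5 (rule 73): 1000101110000
Gen 6 (rule 225): 0010010110111
Gen 7 (rule 73): 1000000110101

Answer: 1000000110101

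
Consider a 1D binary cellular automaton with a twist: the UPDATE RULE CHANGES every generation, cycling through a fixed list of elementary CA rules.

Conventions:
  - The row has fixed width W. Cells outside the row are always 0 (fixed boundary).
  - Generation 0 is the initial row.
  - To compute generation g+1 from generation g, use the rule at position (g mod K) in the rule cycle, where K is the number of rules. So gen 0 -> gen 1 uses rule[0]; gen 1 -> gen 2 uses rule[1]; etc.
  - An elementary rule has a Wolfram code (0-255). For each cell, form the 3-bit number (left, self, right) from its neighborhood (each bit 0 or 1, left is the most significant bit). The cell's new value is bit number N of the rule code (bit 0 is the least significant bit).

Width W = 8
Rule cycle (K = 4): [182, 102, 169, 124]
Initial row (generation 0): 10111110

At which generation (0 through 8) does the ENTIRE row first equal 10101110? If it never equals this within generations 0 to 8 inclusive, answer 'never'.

Gen 0: 10111110
Gen 1 (rule 182): 11011101
Gen 2 (rule 102): 01100111
Gen 3 (rule 169): 01000110
Gen 4 (rule 124): 01100111
Gen 5 (rule 182): 10011010
Gen 6 (rule 102): 10101110
Gen 7 (rule 169): 01011100
Gen 8 (rule 124): 01110110

Answer: 6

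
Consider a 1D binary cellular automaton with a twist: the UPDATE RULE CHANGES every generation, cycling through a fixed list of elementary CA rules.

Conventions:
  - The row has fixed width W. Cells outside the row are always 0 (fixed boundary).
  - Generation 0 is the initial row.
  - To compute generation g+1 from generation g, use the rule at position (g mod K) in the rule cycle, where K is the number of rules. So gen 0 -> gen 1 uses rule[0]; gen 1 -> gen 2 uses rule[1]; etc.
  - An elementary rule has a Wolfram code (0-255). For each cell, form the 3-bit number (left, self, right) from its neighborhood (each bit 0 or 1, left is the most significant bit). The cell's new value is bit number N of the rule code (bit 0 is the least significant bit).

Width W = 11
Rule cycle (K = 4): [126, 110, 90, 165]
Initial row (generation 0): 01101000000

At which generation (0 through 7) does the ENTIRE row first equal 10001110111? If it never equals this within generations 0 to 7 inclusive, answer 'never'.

Answer: 6

Derivation:
Gen 0: 01101000000
Gen 1 (rule 126): 11111100000
Gen 2 (rule 110): 10000100000
Gen 3 (rule 90): 01001010000
Gen 4 (rule 165): 01001110111
Gen 5 (rule 126): 11111011101
Gen 6 (rule 110): 10001110111
Gen 7 (rule 90): 01011010101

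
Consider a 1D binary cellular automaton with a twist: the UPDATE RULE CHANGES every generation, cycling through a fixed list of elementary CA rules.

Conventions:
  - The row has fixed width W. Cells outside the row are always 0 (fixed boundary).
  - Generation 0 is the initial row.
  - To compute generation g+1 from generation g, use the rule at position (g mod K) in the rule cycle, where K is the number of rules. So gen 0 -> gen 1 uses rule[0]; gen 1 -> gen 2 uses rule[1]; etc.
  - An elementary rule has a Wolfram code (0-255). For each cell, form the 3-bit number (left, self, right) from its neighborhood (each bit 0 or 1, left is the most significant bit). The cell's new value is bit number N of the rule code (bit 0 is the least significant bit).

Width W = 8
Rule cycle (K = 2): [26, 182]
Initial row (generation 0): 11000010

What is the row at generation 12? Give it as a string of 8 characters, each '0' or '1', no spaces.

Gen 0: 11000010
Gen 1 (rule 26): 10100101
Gen 2 (rule 182): 11111111
Gen 3 (rule 26): 10000000
Gen 4 (rule 182): 11000000
Gen 5 (rule 26): 10100000
Gen 6 (rule 182): 11110000
Gen 7 (rule 26): 10001000
Gen 8 (rule 182): 11011100
Gen 9 (rule 26): 10010010
Gen 10 (rule 182): 11111111
Gen 11 (rule 26): 10000000
Gen 12 (rule 182): 11000000

Answer: 11000000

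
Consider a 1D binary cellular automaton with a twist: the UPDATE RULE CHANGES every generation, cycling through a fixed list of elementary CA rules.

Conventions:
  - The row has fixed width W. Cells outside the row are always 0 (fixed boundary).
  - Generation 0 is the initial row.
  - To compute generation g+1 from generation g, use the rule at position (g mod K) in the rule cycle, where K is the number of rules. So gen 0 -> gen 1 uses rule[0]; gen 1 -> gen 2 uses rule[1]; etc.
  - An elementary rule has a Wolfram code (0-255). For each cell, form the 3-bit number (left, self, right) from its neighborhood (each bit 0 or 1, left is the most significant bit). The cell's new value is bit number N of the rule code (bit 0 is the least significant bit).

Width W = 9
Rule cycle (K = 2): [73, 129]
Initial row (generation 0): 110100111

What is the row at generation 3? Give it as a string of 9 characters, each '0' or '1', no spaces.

Answer: 110110111

Derivation:
Gen 0: 110100111
Gen 1 (rule 73): 110000101
Gen 2 (rule 129): 000110000
Gen 3 (rule 73): 110110111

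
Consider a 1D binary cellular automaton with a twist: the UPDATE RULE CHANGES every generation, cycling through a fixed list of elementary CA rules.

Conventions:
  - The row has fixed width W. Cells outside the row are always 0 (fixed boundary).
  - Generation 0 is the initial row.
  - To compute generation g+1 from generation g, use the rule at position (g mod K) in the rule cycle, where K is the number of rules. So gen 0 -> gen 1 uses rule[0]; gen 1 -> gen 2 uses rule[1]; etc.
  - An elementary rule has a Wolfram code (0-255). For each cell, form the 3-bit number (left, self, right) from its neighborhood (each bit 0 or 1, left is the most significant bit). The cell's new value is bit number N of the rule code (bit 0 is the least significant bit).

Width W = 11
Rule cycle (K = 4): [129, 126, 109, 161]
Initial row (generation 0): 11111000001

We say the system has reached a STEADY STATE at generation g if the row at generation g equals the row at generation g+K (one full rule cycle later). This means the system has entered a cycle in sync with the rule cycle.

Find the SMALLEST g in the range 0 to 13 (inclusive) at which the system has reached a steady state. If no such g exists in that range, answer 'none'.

Answer: none

Derivation:
Gen 0: 11111000001
Gen 1 (rule 129): 01110011100
Gen 2 (rule 126): 11011110110
Gen 3 (rule 109): 11110011110
Gen 4 (rule 161): 01100001100
Gen 5 (rule 129): 00001100001
Gen 6 (rule 126): 00011110011
Gen 7 (rule 109): 11010010011
Gen 8 (rule 161): 00100000000
Gen 9 (rule 129): 10001111111
Gen 10 (rule 126): 11011000001
Gen 11 (rule 109): 11111011101
Gen 12 (rule 161): 01110101010
Gen 13 (rule 129): 00100000000
Gen 14 (rule 126): 01110000000
Gen 15 (rule 109): 01010111111
Gen 16 (rule 161): 00101011110
Gen 17 (rule 129): 10000001100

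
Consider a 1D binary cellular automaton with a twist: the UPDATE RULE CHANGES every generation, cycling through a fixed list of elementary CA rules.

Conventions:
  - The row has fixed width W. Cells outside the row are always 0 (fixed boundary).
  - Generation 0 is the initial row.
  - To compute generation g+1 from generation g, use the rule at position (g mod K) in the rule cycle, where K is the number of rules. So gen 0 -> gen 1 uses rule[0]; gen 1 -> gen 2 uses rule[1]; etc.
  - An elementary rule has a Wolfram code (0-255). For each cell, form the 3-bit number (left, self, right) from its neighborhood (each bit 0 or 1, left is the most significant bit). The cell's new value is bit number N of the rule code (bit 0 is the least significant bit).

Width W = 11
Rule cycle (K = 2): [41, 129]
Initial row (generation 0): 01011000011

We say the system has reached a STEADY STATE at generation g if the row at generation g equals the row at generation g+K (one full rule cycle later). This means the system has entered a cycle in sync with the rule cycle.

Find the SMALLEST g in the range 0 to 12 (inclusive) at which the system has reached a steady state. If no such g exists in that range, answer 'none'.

Answer: none

Derivation:
Gen 0: 01011000011
Gen 1 (rule 41): 00110011010
Gen 2 (rule 129): 10000000000
Gen 3 (rule 41): 00111111111
Gen 4 (rule 129): 10011111110
Gen 5 (rule 41): 00010000000
Gen 6 (rule 129): 11000111111
Gen 7 (rule 41): 10010100000
Gen 8 (rule 129): 00000001111
Gen 9 (rule 41): 11111101000
Gen 10 (rule 129): 01111000011
Gen 11 (rule 41): 01000011010
Gen 12 (rule 129): 00011000000
Gen 13 (rule 41): 11010011111
Gen 14 (rule 129): 00000001110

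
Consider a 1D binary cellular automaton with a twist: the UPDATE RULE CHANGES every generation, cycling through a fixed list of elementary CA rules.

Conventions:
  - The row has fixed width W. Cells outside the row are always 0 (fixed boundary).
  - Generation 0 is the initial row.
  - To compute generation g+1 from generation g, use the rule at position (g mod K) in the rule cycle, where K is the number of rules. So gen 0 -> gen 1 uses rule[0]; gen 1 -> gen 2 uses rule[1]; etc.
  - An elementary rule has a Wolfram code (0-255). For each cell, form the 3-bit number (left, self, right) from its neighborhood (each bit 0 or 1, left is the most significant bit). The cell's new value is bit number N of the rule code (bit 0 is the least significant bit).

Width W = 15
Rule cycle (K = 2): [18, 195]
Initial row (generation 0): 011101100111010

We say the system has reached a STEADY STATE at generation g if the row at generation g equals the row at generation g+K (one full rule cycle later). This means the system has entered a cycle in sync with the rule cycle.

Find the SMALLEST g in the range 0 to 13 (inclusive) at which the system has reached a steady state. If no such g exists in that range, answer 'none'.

Gen 0: 011101100111010
Gen 1 (rule 18): 100000011000001
Gen 2 (rule 195): 001111101011110
Gen 3 (rule 18): 010000000000001
Gen 4 (rule 195): 100111111111110
Gen 5 (rule 18): 011000000000001
Gen 6 (rule 195): 101011111111110
Gen 7 (rule 18): 000000000000001
Gen 8 (rule 195): 111111111111110
Gen 9 (rule 18): 000000000000001
Gen 10 (rule 195): 111111111111110
Gen 11 (rule 18): 000000000000001
Gen 12 (rule 195): 111111111111110
Gen 13 (rule 18): 000000000000001
Gen 14 (rule 195): 111111111111110
Gen 15 (rule 18): 000000000000001

Answer: 7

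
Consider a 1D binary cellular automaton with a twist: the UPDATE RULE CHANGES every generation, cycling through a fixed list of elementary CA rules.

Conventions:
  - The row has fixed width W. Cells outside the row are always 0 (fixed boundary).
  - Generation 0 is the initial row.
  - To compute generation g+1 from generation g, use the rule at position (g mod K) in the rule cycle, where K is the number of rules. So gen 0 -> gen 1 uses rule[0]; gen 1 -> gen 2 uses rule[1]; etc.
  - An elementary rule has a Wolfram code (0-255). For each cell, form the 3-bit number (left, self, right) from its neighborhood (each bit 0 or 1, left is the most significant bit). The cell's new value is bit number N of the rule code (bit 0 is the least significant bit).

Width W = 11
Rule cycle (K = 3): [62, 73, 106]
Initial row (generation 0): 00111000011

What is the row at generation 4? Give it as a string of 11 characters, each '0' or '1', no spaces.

Gen 0: 00111000011
Gen 1 (rule 62): 01100100110
Gen 2 (rule 73): 01100000110
Gen 3 (rule 106): 11100001110
Gen 4 (rule 62): 10010011001

Answer: 10010011001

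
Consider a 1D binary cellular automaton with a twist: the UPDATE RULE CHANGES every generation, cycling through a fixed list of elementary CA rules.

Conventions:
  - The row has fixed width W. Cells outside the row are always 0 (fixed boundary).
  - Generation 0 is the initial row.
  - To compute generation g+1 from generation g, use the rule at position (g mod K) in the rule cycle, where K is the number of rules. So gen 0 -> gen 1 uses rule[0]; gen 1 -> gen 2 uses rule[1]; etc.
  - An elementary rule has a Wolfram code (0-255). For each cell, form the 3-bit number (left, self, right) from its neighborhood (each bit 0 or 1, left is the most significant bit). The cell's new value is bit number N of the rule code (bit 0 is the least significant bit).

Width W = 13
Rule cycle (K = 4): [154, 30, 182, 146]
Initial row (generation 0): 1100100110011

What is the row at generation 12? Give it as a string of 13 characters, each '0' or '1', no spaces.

Gen 0: 1100100110011
Gen 1 (rule 154): 1011011101110
Gen 2 (rule 30): 1010010001001
Gen 3 (rule 182): 1111111011111
Gen 4 (rule 146): 0111110001110
Gen 5 (rule 154): 1111101011101
Gen 6 (rule 30): 1000001010001
Gen 7 (rule 182): 1100011111011
Gen 8 (rule 146): 0010101110000
Gen 9 (rule 154): 0100001101000
Gen 10 (rule 30): 1110011001100
Gen 11 (rule 182): 0101100110010
Gen 12 (rule 146): 1000011001101

Answer: 1000011001101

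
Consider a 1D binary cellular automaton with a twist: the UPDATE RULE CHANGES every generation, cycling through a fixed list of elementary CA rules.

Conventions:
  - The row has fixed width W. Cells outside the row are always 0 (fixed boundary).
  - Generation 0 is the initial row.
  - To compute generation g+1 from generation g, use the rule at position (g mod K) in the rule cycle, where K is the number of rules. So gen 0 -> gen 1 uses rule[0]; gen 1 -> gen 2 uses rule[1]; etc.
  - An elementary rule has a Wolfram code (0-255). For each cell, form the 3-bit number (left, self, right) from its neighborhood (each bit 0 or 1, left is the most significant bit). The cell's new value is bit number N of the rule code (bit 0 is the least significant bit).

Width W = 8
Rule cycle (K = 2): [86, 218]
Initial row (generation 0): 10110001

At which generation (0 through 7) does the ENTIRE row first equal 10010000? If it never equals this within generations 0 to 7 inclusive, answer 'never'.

Answer: never

Derivation:
Gen 0: 10110001
Gen 1 (rule 86): 10011011
Gen 2 (rule 218): 01111011
Gen 3 (rule 86): 10001001
Gen 4 (rule 218): 01010110
Gen 5 (rule 86): 11010011
Gen 6 (rule 218): 11001111
Gen 7 (rule 86): 01110001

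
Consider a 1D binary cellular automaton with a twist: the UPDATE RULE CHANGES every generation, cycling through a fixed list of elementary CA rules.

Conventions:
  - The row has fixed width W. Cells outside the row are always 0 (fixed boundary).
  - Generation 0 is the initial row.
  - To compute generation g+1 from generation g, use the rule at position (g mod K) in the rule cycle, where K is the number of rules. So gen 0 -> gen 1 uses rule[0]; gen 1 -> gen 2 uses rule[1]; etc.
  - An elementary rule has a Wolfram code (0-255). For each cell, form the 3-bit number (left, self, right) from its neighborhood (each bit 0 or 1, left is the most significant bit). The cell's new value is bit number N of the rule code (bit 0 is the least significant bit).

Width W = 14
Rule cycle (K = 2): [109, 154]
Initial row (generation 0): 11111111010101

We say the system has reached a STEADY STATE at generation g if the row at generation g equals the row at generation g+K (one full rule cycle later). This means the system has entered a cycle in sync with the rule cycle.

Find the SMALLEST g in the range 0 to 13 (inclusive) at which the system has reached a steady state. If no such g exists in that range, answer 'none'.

Answer: none

Derivation:
Gen 0: 11111111010101
Gen 1 (rule 109): 10000001111111
Gen 2 (rule 154): 01000011111110
Gen 3 (rule 109): 01011010000010
Gen 4 (rule 154): 10010001000101
Gen 5 (rule 109): 10010101010111
Gen 6 (rule 154): 01100000000110
Gen 7 (rule 109): 01101111110110
Gen 8 (rule 154): 11001111100101
Gen 9 (rule 109): 11001000100111
Gen 10 (rule 154): 10110101011110
Gen 11 (rule 109): 11111111110010
Gen 12 (rule 154): 11111111101101
Gen 13 (rule 109): 10000000111111
Gen 14 (rule 154): 01000001111110
Gen 15 (rule 109): 01011101000010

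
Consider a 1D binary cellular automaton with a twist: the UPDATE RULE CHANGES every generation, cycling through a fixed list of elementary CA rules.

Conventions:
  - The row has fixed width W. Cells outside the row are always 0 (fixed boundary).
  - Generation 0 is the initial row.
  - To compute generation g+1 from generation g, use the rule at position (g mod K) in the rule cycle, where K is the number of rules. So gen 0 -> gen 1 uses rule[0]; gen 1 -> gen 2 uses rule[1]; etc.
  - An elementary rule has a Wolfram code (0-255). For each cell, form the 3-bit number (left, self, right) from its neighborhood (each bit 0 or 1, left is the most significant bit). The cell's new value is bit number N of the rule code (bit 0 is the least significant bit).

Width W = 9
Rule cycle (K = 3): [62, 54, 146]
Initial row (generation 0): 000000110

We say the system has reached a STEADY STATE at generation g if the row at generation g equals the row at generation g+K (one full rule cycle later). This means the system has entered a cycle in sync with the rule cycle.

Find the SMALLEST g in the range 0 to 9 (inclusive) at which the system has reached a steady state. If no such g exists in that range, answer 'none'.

Gen 0: 000000110
Gen 1 (rule 62): 000001101
Gen 2 (rule 54): 000010011
Gen 3 (rule 146): 000101100
Gen 4 (rule 62): 001111010
Gen 5 (rule 54): 010000111
Gen 6 (rule 146): 101001010
Gen 7 (rule 62): 111111111
Gen 8 (rule 54): 000000000
Gen 9 (rule 146): 000000000
Gen 10 (rule 62): 000000000
Gen 11 (rule 54): 000000000
Gen 12 (rule 146): 000000000

Answer: 8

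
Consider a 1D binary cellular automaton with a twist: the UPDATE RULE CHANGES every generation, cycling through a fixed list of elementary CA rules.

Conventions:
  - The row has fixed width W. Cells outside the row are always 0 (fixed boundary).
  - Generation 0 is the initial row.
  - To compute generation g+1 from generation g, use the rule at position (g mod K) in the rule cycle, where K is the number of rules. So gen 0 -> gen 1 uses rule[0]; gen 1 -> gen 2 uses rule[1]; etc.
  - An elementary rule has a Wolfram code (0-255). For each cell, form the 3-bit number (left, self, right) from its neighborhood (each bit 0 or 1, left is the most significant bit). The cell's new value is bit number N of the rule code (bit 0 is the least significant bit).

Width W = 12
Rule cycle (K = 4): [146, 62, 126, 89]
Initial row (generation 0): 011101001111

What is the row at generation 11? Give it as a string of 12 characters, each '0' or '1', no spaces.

Gen 0: 011101001111
Gen 1 (rule 146): 101000110110
Gen 2 (rule 62): 111101101101
Gen 3 (rule 126): 100111111111
Gen 4 (rule 89): 010100000001
Gen 5 (rule 146): 100010000010
Gen 6 (rule 62): 110111000111
Gen 7 (rule 126): 111101101101
Gen 8 (rule 89): 100101101100
Gen 9 (rule 146): 011000000010
Gen 10 (rule 62): 110100000111
Gen 11 (rule 126): 111110001101

Answer: 111110001101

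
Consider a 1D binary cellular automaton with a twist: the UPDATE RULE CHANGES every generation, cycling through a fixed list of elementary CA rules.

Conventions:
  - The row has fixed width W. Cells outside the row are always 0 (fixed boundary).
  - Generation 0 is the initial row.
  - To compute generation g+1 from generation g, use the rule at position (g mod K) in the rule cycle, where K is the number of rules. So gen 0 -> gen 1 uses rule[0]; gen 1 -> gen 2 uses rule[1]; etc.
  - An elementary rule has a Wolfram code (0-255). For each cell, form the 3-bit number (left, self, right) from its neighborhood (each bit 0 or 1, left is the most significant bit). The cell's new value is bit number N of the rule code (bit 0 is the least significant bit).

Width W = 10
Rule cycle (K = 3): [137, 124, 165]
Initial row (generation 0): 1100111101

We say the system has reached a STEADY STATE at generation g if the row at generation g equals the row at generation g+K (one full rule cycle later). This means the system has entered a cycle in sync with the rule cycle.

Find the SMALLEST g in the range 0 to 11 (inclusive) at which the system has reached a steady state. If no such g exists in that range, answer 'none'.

Gen 0: 1100111101
Gen 1 (rule 137): 1000111000
Gen 2 (rule 124): 1100101100
Gen 3 (rule 165): 0000110001
Gen 4 (rule 137): 1110100100
Gen 5 (rule 124): 1011110110
Gen 6 (rule 165): 1101101000
Gen 7 (rule 137): 1001000011
Gen 8 (rule 124): 1101100011
Gen 9 (rule 165): 0010001000
Gen 10 (rule 137): 1000100011
Gen 11 (rule 124): 1100110011
Gen 12 (rule 165): 0000000000
Gen 13 (rule 137): 1111111111
Gen 14 (rule 124): 1000000001

Answer: none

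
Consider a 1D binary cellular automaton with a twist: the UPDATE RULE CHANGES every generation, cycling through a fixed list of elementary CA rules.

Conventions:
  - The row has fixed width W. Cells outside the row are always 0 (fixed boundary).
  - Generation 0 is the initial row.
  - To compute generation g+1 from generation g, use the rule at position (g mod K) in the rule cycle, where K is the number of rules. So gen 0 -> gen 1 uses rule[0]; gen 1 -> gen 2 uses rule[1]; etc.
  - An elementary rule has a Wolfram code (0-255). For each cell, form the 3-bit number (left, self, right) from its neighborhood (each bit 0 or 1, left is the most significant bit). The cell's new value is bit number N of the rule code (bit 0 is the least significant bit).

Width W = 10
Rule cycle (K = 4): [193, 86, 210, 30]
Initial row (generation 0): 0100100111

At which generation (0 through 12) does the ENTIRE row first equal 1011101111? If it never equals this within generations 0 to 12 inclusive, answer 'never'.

Gen 0: 0100100111
Gen 1 (rule 193): 0000000011
Gen 2 (rule 86): 0000000101
Gen 3 (rule 210): 0000001000
Gen 4 (rule 30): 0000011100
Gen 5 (rule 193): 1111001101
Gen 6 (rule 86): 0001110101
Gen 7 (rule 210): 0010110000
Gen 8 (rule 30): 0110101000
Gen 9 (rule 193): 0010000011
Gen 10 (rule 86): 0111000101
Gen 11 (rule 210): 1011101000
Gen 12 (rule 30): 1010001100

Answer: never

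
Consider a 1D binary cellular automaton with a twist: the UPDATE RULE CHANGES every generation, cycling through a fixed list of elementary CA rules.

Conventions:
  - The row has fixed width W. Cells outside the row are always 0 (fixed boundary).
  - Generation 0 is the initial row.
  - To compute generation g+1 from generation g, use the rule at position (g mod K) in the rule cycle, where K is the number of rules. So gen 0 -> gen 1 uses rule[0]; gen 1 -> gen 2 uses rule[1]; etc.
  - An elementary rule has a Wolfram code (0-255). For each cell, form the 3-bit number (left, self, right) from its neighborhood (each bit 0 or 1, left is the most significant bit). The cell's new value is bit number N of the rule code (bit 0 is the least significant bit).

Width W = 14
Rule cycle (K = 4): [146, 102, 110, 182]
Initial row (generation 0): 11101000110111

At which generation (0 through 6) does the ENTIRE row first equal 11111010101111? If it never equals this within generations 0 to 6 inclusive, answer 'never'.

Gen 0: 11101000110111
Gen 1 (rule 146): 01000101000010
Gen 2 (rule 102): 11001111000110
Gen 3 (rule 110): 11011001001110
Gen 4 (rule 182): 00100111110101
Gen 5 (rule 146): 01011011100000
Gen 6 (rule 102): 11101100100000

Answer: never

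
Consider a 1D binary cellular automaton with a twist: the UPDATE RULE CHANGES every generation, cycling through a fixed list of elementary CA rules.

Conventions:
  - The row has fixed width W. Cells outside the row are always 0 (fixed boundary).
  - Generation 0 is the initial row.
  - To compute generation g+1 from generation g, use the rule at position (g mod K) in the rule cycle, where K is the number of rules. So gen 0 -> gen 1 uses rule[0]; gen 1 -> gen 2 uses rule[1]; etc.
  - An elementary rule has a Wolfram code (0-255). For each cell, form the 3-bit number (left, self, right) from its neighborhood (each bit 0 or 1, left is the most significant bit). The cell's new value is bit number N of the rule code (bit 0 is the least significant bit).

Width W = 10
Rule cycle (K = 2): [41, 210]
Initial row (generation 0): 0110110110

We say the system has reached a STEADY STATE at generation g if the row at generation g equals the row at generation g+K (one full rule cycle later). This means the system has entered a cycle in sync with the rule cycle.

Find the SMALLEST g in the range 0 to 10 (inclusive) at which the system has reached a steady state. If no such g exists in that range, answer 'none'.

Answer: 3

Derivation:
Gen 0: 0110110110
Gen 1 (rule 41): 0101101100
Gen 2 (rule 210): 1000100110
Gen 3 (rule 41): 0010000100
Gen 4 (rule 210): 0101001010
Gen 5 (rule 41): 0010000100
Gen 6 (rule 210): 0101001010
Gen 7 (rule 41): 0010000100
Gen 8 (rule 210): 0101001010
Gen 9 (rule 41): 0010000100
Gen 10 (rule 210): 0101001010
Gen 11 (rule 41): 0010000100
Gen 12 (rule 210): 0101001010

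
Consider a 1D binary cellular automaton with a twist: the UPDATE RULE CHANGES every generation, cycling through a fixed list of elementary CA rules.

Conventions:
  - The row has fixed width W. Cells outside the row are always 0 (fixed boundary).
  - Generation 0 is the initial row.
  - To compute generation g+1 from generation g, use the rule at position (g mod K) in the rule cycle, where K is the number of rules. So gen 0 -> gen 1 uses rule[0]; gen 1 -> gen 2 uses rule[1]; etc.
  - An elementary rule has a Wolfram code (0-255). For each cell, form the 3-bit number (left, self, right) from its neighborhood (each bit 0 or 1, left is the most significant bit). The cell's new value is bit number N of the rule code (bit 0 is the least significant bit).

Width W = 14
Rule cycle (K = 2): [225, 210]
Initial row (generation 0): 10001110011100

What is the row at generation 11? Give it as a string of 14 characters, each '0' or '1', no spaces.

Gen 0: 10001110011100
Gen 1 (rule 225): 00100110001101
Gen 2 (rule 210): 01011011010100
Gen 3 (rule 225): 00101101101001
Gen 4 (rule 210): 01000100100110
Gen 5 (rule 225): 00010000000010
Gen 6 (rule 210): 00101000000101
Gen 7 (rule 225): 10010011110010
Gen 8 (rule 210): 01101101111101
Gen 9 (rule 225): 00110110111110
Gen 10 (rule 210): 01010010011111
Gen 11 (rule 225): 00100000001111

Answer: 00100000001111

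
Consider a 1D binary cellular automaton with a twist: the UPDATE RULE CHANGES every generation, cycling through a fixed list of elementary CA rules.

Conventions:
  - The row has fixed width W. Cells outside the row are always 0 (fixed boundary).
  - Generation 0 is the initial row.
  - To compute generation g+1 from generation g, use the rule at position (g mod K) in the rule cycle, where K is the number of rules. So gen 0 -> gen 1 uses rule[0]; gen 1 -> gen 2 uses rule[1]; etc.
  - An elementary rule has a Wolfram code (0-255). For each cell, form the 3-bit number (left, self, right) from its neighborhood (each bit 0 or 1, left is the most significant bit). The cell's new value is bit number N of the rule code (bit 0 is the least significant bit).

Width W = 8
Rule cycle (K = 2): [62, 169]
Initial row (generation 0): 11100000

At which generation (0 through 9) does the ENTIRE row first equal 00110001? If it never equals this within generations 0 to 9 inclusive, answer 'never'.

Gen 0: 11100000
Gen 1 (rule 62): 10010000
Gen 2 (rule 169): 00000111
Gen 3 (rule 62): 00001100
Gen 4 (rule 169): 11101001
Gen 5 (rule 62): 10011111
Gen 6 (rule 169): 00011110
Gen 7 (rule 62): 00110001
Gen 8 (rule 169): 10100100
Gen 9 (rule 62): 11111110

Answer: 7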